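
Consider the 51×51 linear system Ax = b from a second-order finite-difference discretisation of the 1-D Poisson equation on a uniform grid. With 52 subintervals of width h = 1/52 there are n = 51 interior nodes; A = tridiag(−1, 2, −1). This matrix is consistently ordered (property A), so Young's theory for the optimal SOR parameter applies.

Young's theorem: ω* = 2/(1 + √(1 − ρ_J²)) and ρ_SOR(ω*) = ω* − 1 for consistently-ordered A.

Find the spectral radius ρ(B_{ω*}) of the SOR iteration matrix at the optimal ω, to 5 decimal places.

n=51: λ(B_J) = 1 − λ(A)/2 = cos(kπ/52); k=1 gives ρ_J = 0.99818.
√(1−ρ_J²) = |sin(π/52)| = 0.060378
So ω* = 2/1.060378 = 1.88612 (Young).
ρ_SOR = ω* − 1 ≈ 0.88612.

ρ_SOR = 0.88612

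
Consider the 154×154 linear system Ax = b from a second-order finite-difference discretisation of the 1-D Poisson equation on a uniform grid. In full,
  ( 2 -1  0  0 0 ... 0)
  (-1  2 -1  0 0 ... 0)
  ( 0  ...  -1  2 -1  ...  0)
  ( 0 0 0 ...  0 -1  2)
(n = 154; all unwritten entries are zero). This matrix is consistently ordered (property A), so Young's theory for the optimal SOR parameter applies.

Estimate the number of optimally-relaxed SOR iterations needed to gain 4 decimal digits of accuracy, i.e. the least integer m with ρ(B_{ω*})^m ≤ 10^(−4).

m = 228

½·tridiag(1,0,1) at n=154: λ_k = cos(kπ/155); max |λ| at k=1 ⇒ ρ_J = cos(π/155) ≈ 0.9997946.
1 − cos²(π/155) = sin²(π/155) ⇒ √(1−ρ_J²) = sin(π/155) = 0.0202670.
ω* = 2 / (1 + 0.0202670) = 2 / 1.0202670 ≈ 1.9602712.
ρ_SOR = ω* − 1 = 1.9602712 − 1 = 0.9602712.
ρ_SOR^m ≤ 10^(−4) ⇔ m ≥ 4·ln10/(−ln 0.9602712) = 9.21034/0.0405395 = 227.194; m = ⌈227.194⌉ = 228.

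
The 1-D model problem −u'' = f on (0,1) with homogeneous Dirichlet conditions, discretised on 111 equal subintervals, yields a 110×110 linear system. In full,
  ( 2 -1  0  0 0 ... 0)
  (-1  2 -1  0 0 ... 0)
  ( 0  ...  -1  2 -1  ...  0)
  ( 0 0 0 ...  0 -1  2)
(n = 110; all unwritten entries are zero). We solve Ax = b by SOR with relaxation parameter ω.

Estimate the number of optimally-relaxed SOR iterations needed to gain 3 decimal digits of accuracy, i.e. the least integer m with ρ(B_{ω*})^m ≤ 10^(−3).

m = 123

B_J for the 110×110 system has eigenvalues cos(kπ/111); ρ_J = cos(π/111) = 0.9995995.
√(1 − cos²(π/111)) = sin(π/111) ≈ 0.0282989.
Young: ω* = 2/(1+√(1−ρ_J²)) = 2/(1+0.0282989) = 2/1.0282989 = 1.9449598.
and ρ(B_{ω*}) = 1.9449598 − 1 = 0.9449598.
Need (0.9449598)^m ≤ 10^(−3): m ≥ 3·ln10/|ln 0.9449598| = 6.90776/0.0566129 = 122.017 ⇒ m = 123.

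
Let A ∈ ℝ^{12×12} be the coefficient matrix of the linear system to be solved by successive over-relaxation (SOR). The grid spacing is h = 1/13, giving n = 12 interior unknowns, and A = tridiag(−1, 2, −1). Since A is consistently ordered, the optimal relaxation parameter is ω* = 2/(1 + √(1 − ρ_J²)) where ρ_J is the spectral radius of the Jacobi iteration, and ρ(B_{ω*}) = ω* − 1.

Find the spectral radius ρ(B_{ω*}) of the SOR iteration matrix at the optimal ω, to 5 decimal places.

ρ_SOR = 0.61379

With n=12, ρ(Jacobi) = cos(π/13) = 0.97094.
root = sin(π/13) = 0.239316  (since 1−cos² = sin²).
ω* = 2/(1+0.239316) = 1.61379
and ρ(B_{ω*}) = 1.61379 − 1 = 0.61379.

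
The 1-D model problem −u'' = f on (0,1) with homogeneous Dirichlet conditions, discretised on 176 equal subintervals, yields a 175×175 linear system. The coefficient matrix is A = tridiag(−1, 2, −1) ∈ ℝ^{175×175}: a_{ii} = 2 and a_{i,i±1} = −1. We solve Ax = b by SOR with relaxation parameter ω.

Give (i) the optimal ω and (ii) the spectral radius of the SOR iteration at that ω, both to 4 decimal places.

[ρ_J] n=175: ρ(B_J) = cos(π/(n+1)) = cos(π/176) = 0.9998.
√(1 − cos²(π/176)) = sin(π/176) ≈ 0.01785.
ω* = 2/(1+0.01785) = 1.9649
At ω = 1.9649 every |λ(B_ω)| = ω−1, so ρ_SOR = 0.9649.

ω* = 1.9649, ρ_SOR = 0.9649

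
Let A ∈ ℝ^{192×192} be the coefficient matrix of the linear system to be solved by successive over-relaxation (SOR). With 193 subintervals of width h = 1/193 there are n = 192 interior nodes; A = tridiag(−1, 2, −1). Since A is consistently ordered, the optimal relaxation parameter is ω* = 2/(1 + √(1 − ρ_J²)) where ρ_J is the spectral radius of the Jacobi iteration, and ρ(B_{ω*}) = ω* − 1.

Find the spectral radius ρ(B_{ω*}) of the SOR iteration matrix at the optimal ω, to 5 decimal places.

ρ_SOR = 0.96797

n=192: λ(B_J) = 1 − λ(A)/2 = cos(kπ/193); k=1 gives ρ_J = 0.99987.
√(1−ρ_J²) simplifies to sin(π/193) = 0.016277.
Young: ω* = 2/(1+√(1−ρ_J²)) = 2/(1+0.016277) = 2/1.016277 = 1.96797.
ρ_SOR = ω* − 1 ≈ 0.96797.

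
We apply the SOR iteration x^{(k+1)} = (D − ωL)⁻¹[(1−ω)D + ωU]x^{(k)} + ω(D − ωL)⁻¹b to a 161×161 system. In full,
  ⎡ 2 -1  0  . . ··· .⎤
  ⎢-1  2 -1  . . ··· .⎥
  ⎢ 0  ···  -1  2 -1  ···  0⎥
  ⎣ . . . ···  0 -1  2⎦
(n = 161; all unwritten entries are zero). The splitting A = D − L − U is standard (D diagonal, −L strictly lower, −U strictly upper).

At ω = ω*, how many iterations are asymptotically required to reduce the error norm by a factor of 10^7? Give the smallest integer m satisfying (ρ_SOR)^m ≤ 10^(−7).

m = 416

B_J for the 161×161 system has eigenvalues cos(kπ/162); ρ_J = cos(π/162) = 0.9998120.
√(1−ρ_J²) = |sin(π/162)| = 0.0193913
Young: ω* = 2/(1+√(1−ρ_J²)) = 2/(1+0.0193913) = 2/1.0193913 = 1.9619551.
ρ_SOR = ω* − 1 ≈ 0.9619551.
ρ_SOR^m ≤ 10^(−7) ⇔ m ≥ 7·ln10/(−ln 0.9619551) = 16.1181/0.0387875 = 415.549; m = ⌈415.549⌉ = 416.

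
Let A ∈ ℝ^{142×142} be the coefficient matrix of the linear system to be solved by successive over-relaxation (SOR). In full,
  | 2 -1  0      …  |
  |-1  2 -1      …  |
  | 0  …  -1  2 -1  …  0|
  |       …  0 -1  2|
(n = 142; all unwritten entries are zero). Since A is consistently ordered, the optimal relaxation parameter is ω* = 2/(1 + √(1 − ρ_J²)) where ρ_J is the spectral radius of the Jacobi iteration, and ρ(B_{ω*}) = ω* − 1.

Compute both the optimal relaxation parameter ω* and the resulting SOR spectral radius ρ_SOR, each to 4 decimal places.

B_J for the 142×142 system has eigenvalues cos(kπ/143); ρ_J = cos(π/143) = 0.9998.
root = sin(π/143) = 0.02197  (since 1−cos² = sin²).
ω* = 2 / (1 + 0.02197) = 2 / 1.02197 ≈ 1.9570.
[ρ_SOR] ω* − 1 = 0.9570.

ω* = 1.9570, ρ_SOR = 0.9570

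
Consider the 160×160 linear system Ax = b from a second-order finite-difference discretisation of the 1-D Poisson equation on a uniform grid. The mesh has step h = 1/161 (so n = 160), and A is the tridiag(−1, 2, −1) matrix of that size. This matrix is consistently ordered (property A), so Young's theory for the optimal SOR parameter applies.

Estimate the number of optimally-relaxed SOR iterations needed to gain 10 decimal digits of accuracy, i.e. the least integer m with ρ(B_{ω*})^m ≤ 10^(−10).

m = 590

With n=160, ρ(Jacobi) = cos(π/161) = 0.9998096.
√(1 − cos²(π/161)) = sin(π/161) ≈ 0.0195118.
ω* = 2 / (1 + 0.0195118) = 2 / 1.0195118 ≈ 1.9617232.
ρ(B_{ω*}) = ω*−1 = 0.9617232
10·ln10 = 23.0259; −ln(0.9617232) = 0.0390286; m = ⌈23.0259/0.0390286⌉ = ⌈589.975⌉ = 590.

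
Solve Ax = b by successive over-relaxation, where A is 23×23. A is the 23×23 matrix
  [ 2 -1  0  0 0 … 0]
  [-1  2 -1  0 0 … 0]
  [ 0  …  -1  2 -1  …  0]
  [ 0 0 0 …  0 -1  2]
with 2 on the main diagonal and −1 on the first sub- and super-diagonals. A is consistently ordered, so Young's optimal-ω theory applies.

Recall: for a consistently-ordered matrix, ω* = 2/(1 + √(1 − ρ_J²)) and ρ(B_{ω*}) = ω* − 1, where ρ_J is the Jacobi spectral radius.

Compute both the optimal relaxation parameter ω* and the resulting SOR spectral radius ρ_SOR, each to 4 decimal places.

ω* = 1.7691, ρ_SOR = 0.7691

ρ_J = max_k |cos(kπ/24)| = cos(π/24) = 0.9914
√(1−ρ_J²) simplifies to sin(π/24) = 0.13053.
ω* = 2/(1 + 0.13053) = 2/1.13053 = 1.7691.
and ρ(B_{ω*}) = 1.7691 − 1 = 0.7691.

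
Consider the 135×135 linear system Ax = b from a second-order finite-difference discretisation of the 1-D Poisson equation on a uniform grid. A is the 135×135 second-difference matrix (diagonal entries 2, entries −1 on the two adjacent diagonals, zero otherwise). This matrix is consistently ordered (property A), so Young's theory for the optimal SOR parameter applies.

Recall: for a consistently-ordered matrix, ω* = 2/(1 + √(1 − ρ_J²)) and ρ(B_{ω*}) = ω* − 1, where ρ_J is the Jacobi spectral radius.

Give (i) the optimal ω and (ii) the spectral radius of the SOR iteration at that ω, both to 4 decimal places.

ω* = 1.9548, ρ_SOR = 0.9548

ρ_J = max_k |cos(kπ/136)| = cos(π/136) = 0.9997
√(1−ρ_J²) = |sin(π/136)| = 0.02310
So ω* = 2/1.02310 = 1.9548 (Young).
[ρ_SOR] ω* − 1 = 0.9548.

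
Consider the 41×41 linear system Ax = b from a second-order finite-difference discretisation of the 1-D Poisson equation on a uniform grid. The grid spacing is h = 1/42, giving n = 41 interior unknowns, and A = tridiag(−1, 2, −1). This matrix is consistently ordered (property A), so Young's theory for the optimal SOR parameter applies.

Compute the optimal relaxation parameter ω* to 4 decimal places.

ω* = 1.8609

ρ_J = max_k |cos(kπ/42)| = cos(π/42) = 0.9972
root = sin(π/42) = 0.07473  (since 1−cos² = sin²).
ω* = 2 / (1 + 0.07473) = 2 / 1.07473 ≈ 1.8609.
and ρ(B_{ω*}) = 1.8609 − 1 = 0.8609.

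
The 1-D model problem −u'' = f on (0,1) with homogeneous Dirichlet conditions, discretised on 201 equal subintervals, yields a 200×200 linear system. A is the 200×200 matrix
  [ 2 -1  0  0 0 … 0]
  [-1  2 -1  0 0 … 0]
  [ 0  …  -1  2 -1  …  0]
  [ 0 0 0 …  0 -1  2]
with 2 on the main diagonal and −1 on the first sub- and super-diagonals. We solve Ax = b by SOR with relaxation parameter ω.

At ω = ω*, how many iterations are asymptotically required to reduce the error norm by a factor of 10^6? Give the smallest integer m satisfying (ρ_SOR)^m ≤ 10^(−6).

½·tridiag(1,0,1) at n=200: λ_k = cos(kπ/201); max |λ| at k=1 ⇒ ρ_J = cos(π/201) ≈ 0.9998779.
1 − cos²(π/201) = sin²(π/201) ⇒ √(1−ρ_J²) = sin(π/201) = 0.0156292.
Then 2/(1+√(1−ρ_J²)) = 2/(1+0.0156292); ω* = 2/1.0156292 = 1.9692226.
Hence ρ(B_{ω*}) = 1.9692226 − 1 = 0.9692226.
ρ_SOR^m ≤ 10^(−6) ⇔ m ≥ 6·ln10/(−ln 0.9692226) = 13.8155/0.031261 = 441.940; m = ⌈441.940⌉ = 442.

m = 442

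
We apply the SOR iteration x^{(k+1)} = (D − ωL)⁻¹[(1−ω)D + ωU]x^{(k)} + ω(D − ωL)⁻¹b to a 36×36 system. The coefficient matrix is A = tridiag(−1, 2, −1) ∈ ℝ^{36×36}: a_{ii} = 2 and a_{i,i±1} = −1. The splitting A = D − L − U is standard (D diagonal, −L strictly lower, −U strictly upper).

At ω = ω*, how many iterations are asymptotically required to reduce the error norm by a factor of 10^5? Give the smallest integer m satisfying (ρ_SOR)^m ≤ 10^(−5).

m = 68

n=36: λ(B_J) = 1 − λ(A)/2 = cos(kπ/37); k=1 gives ρ_J = 0.9963975.
√(1−ρ_J²) simplifies to sin(π/37) = 0.0848059.
Then 2/(1+√(1−ρ_J²)) = 2/(1+0.0848059); ω* = 2/1.0848059 = 1.8436478.
ρ(B_{ω*}) = ω*−1 = 0.8436478
5·ln10 = 11.5129; −ln(0.8436478) = 0.17002; m = ⌈11.5129/0.17002⌉ = ⌈67.715⌉ = 68.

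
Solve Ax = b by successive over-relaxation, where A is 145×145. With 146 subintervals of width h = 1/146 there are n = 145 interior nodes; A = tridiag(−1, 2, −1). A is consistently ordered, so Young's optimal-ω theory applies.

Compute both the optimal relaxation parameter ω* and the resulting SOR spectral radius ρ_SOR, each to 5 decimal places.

ρ_J = max_k |cos(kπ/146)| = cos(π/146) = 0.99977
root = sin(π/146) = 0.021516  (since 1−cos² = sin²).
Then 2/(1+√(1−ρ_J²)) = 2/(1+0.021516); ω* = 2/1.021516 = 1.95787.
ρ(B_{ω*}) = ω*−1 = 0.95787

ω* = 1.95787, ρ_SOR = 0.95787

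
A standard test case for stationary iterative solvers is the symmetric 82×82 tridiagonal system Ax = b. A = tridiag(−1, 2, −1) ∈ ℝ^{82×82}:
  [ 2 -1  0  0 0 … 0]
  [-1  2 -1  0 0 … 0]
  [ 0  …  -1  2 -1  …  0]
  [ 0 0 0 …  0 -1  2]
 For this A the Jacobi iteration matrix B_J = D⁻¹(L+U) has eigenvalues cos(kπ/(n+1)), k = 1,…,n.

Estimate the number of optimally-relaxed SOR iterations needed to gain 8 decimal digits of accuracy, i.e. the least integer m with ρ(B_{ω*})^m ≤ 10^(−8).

m = 244

n=82: λ(B_J) = 1 − λ(A)/2 = cos(kπ/83); k=1 gives ρ_J = 0.9992838.
√(1−ρ_J²) = |sin(π/83)| = 0.0378415
ω* = 2/(1+0.0378415) = 1.9270765
ρ(B_{ω*}) = ω*−1 = 0.9270765
m ≥ 8·ln10 / (−ln 0.9270765) = 243.276; smallest integer m = 244.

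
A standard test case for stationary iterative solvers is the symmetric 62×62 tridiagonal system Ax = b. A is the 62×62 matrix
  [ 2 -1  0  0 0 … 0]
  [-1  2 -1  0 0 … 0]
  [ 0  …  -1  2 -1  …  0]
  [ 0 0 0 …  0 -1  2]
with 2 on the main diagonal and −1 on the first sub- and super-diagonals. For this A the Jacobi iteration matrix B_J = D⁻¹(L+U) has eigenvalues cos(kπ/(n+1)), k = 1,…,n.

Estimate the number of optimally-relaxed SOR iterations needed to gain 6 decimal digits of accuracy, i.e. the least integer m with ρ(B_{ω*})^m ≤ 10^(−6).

m = 139

With n=62, ρ(Jacobi) = cos(π/63) = 0.9987569.
1 − cos²(π/63) = sin²(π/63) ⇒ √(1−ρ_J²) = sin(π/63) = 0.0498459.
So ω* = 2/1.0498459 = 1.9050415 (Young).
At ω = 1.9050415 every |λ(B_ω)| = ω−1, so ρ_SOR = 0.9050415.
m ≥ 6·ln10 / (−ln 0.9050415) = 138.467; smallest integer m = 139.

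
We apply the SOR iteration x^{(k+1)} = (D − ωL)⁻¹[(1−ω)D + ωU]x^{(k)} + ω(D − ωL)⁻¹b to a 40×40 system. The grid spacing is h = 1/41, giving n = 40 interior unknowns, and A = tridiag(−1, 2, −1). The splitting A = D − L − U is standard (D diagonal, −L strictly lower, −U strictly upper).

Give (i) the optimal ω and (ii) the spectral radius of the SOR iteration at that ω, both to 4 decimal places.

ω* = 1.8578, ρ_SOR = 0.8578

½·tridiag(1,0,1) at n=40: λ_k = cos(kπ/41); max |λ| at k=1 ⇒ ρ_J = cos(π/41) ≈ 0.9971.
√(1−ρ_J²) simplifies to sin(π/41) = 0.07655.
ω* = 2/(1+0.07655) = 1.8578
ρ_SOR = ω* − 1 ≈ 0.8578.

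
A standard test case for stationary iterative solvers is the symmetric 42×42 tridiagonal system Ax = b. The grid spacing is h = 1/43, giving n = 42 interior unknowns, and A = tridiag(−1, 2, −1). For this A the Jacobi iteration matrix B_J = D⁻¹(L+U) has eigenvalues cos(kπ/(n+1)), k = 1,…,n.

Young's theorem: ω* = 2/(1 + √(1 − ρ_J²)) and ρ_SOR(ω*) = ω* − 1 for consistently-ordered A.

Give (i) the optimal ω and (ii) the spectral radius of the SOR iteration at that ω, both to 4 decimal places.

With n=42, ρ(Jacobi) = cos(π/43) = 0.9973.
1 − cos²(π/43) = sin²(π/43) ⇒ √(1−ρ_J²) = sin(π/43) = 0.07300.
ω* = 2 / (1 + 0.07300) = 2 / 1.07300 ≈ 1.8639.
ρ(B_{ω*}) = ω*−1 = 0.8639

ω* = 1.8639, ρ_SOR = 0.8639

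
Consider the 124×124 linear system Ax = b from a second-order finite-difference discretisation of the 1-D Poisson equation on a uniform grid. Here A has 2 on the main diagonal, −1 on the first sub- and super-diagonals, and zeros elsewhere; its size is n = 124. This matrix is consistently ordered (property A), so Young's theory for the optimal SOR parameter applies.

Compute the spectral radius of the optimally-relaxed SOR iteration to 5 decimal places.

B_J for the 124×124 system has eigenvalues cos(kπ/125); ρ_J = cos(π/125) = 0.99968.
√(1 − cos²(π/125)) = sin(π/125) ≈ 0.025130.
ω* = 2/(1 + 0.025130) = 2/1.025130 = 1.95097.
ρ_SOR = ω* − 1 ≈ 0.95097.

ρ_SOR = 0.95097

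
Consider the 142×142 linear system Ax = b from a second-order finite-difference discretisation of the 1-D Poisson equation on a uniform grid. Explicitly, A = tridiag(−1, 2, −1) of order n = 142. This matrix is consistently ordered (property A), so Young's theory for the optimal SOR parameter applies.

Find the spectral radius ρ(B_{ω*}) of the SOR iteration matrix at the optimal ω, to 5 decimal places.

ρ_SOR = 0.95701

ρ_J = max_k |cos(kπ/143)| = cos(π/143) = 0.99976
√(1 − cos²(π/143)) = sin(π/143) ≈ 0.021967.
ω* = 2 / (1 + 0.021967) = 2 / 1.021967 ≈ 1.95701.
and ρ(B_{ω*}) = 1.95701 − 1 = 0.95701.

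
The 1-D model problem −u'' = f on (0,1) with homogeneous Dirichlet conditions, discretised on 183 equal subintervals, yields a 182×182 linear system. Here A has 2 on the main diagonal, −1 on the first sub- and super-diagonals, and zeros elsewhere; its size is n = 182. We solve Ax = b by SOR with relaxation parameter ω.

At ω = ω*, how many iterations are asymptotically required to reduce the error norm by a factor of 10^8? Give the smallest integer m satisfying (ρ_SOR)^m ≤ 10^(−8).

B_J for the 182×182 system has eigenvalues cos(kπ/183); ρ_J = cos(π/183) = 0.9998526.
√(1 − cos²(π/183)) = sin(π/183) ≈ 0.0171663.
So ω* = 2/1.0171663 = 1.9662468 (Young).
[ρ_SOR] ω* − 1 = 0.9662468.
ρ_SOR^m ≤ 10^(−8) ⇔ m ≥ 8·ln10/(−ln 0.9662468) = 18.4207/0.034336 = 536.484; m = ⌈536.484⌉ = 537.

m = 537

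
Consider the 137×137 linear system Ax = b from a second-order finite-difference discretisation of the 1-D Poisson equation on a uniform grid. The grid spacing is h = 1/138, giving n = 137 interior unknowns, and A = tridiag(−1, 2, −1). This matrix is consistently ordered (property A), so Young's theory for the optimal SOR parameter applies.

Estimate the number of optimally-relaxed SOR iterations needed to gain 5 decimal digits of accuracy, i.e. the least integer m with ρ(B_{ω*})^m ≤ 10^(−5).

m = 253

½·tridiag(1,0,1) at n=137: λ_k = cos(kπ/138); max |λ| at k=1 ⇒ ρ_J = cos(π/138) ≈ 0.9997409.
√(1 − cos²(π/138)) = sin(π/138) ≈ 0.0227632.
Then 2/(1+√(1−ρ_J²)) = 2/(1+0.0227632); ω* = 2/1.0227632 = 1.9554869.
Hence ρ(B_{ω*}) = 1.9554869 − 1 = 0.9554869.
For 5 digits: m = 5·ln10 / (−ln 0.9554869) = 11.5129/0.0455342 = 252.841; round up → m = 253.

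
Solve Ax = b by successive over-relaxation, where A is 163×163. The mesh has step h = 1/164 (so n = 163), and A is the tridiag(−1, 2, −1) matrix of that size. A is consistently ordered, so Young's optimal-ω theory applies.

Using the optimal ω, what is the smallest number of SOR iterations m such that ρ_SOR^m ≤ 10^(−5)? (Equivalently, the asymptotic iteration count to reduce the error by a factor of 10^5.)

[ρ_J] n=163: ρ(B_J) = cos(π/(n+1)) = cos(π/164) = 0.9998165.
√(1 − cos²(π/164)) = sin(π/164) ≈ 0.0191549.
Young: ω* = 2/(1+√(1−ρ_J²)) = 2/(1+0.0191549) = 2/1.0191549 = 1.9624102.
ρ_SOR = ω* − 1 = 1.9624102 − 1 = 0.9624102.
For 5 digits: m = 5·ln10 / (−ln 0.9624102) = 11.5129/0.0383145 = 300.484; round up → m = 301.

m = 301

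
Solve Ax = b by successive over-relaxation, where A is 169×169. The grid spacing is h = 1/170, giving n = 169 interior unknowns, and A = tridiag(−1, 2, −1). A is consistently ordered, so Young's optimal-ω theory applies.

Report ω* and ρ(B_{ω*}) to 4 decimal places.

ω* = 1.9637, ρ_SOR = 0.9637

B_J for the 169×169 system has eigenvalues cos(kπ/170); ρ_J = cos(π/170) = 0.9998.
√(1 − cos²(π/170)) = sin(π/170) ≈ 0.01848.
Young: ω* = 2/(1+√(1−ρ_J²)) = 2/(1+0.01848) = 2/1.01848 = 1.9637.
ρ_SOR = ω* − 1 = 1.9637 − 1 = 0.9637.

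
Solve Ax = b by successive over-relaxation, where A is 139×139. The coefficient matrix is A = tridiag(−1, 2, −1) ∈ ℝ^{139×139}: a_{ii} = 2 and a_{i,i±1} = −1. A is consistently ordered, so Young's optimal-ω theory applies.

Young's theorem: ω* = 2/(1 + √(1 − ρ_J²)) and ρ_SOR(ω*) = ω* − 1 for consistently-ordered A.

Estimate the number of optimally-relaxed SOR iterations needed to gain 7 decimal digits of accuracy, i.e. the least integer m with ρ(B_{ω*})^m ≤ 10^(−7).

m = 360

ρ_J = max_k |cos(kπ/140)| = cos(π/140) = 0.9997482
√(1−ρ_J²) simplifies to sin(π/140) = 0.0224381.
ω* = 2/(1+0.0224381) = 1.9561086
ρ_SOR = ω* − 1 = 1.9561086 − 1 = 0.9561086.
m ≥ 7·ln10 / (−ln 0.9561086) = 359.107; smallest integer m = 360.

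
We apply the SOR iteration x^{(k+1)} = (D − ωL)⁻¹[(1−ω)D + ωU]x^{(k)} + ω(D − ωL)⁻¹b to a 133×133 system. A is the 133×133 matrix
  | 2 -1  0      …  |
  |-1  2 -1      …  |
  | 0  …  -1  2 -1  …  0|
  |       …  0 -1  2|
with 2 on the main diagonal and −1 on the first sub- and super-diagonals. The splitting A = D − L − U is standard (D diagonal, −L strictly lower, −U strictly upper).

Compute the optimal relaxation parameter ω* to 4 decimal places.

[ρ_J] n=133: ρ(B_J) = cos(π/(n+1)) = cos(π/134) = 0.9997.
√(1−ρ_J²) = |sin(π/134)| = 0.02344
Young: ω* = 2/(1+√(1−ρ_J²)) = 2/(1+0.02344) = 2/1.02344 = 1.9542.
At ω = 1.9542 every |λ(B_ω)| = ω−1, so ρ_SOR = 0.9542.

ω* = 1.9542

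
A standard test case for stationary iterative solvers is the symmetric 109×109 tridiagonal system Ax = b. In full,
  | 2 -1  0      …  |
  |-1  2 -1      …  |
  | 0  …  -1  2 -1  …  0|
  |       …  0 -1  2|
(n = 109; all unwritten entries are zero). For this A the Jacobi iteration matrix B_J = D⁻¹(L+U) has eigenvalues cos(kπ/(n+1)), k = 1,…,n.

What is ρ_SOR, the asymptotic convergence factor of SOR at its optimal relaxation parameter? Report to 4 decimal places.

ρ_SOR = 0.9445

[ρ_J] n=109: ρ(B_J) = cos(π/(n+1)) = cos(π/110) = 0.9996.
root = sin(π/110) = 0.02856  (since 1−cos² = sin²).
So ω* = 2/1.02856 = 1.9445 (Young).
Hence ρ(B_{ω*}) = 1.9445 − 1 = 0.9445.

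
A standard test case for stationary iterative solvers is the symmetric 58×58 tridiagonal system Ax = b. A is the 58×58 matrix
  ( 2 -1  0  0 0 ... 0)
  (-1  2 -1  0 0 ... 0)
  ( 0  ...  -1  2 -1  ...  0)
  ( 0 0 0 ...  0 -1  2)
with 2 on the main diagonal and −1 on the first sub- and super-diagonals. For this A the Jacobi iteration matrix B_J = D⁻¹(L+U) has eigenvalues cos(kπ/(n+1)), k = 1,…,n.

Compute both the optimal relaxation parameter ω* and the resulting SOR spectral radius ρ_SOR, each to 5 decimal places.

ω* = 1.89893, ρ_SOR = 0.89893

With n=58, ρ(Jacobi) = cos(π/59) = 0.99858.
1 − cos²(π/59) = sin²(π/59) ⇒ √(1−ρ_J²) = sin(π/59) = 0.053222.
So ω* = 2/1.053222 = 1.89893 (Young).
and ρ(B_{ω*}) = 1.89893 − 1 = 0.89893.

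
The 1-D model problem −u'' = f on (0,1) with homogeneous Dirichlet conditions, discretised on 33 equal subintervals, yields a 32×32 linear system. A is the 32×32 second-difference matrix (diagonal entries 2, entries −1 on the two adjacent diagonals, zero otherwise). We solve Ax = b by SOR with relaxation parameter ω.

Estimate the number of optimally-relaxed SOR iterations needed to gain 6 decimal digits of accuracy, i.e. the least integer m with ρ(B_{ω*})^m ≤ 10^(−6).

[ρ_J] n=32: ρ(B_J) = cos(π/(n+1)) = cos(π/33) = 0.9954719.
root = sin(π/33) = 0.0950560  (since 1−cos² = sin²).
[ω*] 2 ÷ (1 + 0.0950560) = 2 ÷ 1.0950560 = 1.8263906.
ρ_SOR = ω* − 1 = 1.8263906 − 1 = 0.8263906.
For 6 digits: m = 6·ln10 / (−ln 0.8263906) = 13.8155/0.190688 = 72.451; round up → m = 73.

m = 73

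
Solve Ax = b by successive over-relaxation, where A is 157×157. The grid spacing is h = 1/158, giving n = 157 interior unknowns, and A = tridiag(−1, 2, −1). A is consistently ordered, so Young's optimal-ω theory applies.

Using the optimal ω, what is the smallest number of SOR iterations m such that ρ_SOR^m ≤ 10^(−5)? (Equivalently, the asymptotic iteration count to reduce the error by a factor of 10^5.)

m = 290

B_J for the 157×157 system has eigenvalues cos(kπ/158); ρ_J = cos(π/158) = 0.9998023.
1 − cos²(π/158) = sin²(π/158) ⇒ √(1−ρ_J²) = sin(π/158) = 0.0198822.
Then 2/(1+√(1−ρ_J²)) = 2/(1+0.0198822); ω* = 2/1.0198822 = 1.9610108.
ρ(B_{ω*}) = ω*−1 = 0.9610108
5·ln10 = 11.5129; −ln(0.9610108) = 0.0397696; m = ⌈11.5129/0.0397696⌉ = ⌈289.490⌉ = 290.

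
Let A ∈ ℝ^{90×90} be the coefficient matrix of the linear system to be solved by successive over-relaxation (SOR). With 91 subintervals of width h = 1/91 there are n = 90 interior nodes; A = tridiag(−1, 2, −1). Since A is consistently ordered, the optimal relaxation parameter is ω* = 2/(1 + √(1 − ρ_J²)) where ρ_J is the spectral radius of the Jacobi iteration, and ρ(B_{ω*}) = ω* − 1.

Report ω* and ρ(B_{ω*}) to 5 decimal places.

ω* = 1.93327, ρ_SOR = 0.93327

ρ_J = max_k |cos(kπ/91)| = cos(π/91) = 0.99940
1 − cos²(π/91) = sin²(π/91) ⇒ √(1−ρ_J²) = sin(π/91) = 0.034516.
ω* = 2/(1+0.034516) = 1.93327
and ρ(B_{ω*}) = 1.93327 − 1 = 0.93327.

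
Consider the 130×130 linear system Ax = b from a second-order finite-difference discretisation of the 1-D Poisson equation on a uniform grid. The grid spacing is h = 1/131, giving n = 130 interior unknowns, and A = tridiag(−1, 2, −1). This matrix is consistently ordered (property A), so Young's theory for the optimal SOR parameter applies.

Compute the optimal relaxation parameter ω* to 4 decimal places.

spectrum of D⁻¹(L+U) = {cos(kπ/131) : 1≤k≤130}; ρ_J = cos(π/131) = 0.9997.
root = sin(π/131) = 0.02398  (since 1−cos² = sin²).
[ω*] 2 ÷ (1 + 0.02398) = 2 ÷ 1.02398 = 1.9532.
ρ(B_{ω*}) = ω*−1 = 0.9532

ω* = 1.9532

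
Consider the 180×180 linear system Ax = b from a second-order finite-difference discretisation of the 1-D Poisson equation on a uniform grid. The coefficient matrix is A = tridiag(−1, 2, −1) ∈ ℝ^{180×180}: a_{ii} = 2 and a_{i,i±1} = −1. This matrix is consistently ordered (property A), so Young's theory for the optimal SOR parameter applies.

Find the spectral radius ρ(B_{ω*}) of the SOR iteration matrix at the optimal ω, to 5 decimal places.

ρ_J = max_k |cos(kπ/181)| = cos(π/181) = 0.99985
√(1−ρ_J²) = |sin(π/181)| = 0.017356
ω* = 2/(1+0.017356) = 1.96588
ρ_SOR = ω* − 1 ≈ 0.96588.

ρ_SOR = 0.96588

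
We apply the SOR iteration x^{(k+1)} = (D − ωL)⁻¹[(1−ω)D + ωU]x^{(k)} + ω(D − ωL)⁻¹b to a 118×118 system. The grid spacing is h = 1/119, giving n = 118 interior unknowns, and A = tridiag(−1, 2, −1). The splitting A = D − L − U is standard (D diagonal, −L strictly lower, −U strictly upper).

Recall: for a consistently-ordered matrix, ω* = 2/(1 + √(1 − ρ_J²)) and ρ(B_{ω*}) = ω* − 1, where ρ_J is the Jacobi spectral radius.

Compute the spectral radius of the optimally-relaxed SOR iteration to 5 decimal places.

ρ_SOR = 0.94856

[ρ_J] n=118: ρ(B_J) = cos(π/(n+1)) = cos(π/119) = 0.99965.
root = sin(π/119) = 0.026397  (since 1−cos² = sin²).
So ω* = 2/1.026397 = 1.94856 (Young).
At ω = 1.94856 every |λ(B_ω)| = ω−1, so ρ_SOR = 0.94856.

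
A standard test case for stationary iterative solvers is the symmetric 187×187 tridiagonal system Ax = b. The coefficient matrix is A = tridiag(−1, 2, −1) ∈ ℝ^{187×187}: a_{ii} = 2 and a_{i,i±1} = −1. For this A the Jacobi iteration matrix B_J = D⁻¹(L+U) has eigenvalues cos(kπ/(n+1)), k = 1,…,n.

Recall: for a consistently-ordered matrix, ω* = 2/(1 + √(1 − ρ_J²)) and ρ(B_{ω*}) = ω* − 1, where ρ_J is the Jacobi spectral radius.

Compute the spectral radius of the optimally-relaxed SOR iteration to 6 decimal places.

½·tridiag(1,0,1) at n=187: λ_k = cos(kπ/188); max |λ| at k=1 ⇒ ρ_J = cos(π/188) ≈ 0.999860.
√(1−ρ_J²) = |sin(π/188)| = 0.0167098
Young: ω* = 2/(1+√(1−ρ_J²)) = 2/(1+0.0167098) = 2/1.0167098 = 1.967130.
At ω = 1.967130 every |λ(B_ω)| = ω−1, so ρ_SOR = 0.967130.

ρ_SOR = 0.967130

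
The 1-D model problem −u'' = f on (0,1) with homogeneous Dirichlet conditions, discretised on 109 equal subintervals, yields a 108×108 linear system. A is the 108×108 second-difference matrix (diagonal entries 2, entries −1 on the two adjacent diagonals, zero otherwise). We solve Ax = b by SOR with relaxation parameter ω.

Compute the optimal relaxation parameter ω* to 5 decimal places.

[ρ_J] n=108: ρ(B_J) = cos(π/(n+1)) = cos(π/109) = 0.99958.
1 − cos²(π/109) = sin²(π/109) ⇒ √(1−ρ_J²) = sin(π/109) = 0.028818.
[ω*] 2 ÷ (1 + 0.028818) = 2 ÷ 1.028818 = 1.94398.
ρ(B_{ω*}) = ω*−1 = 0.94398

ω* = 1.94398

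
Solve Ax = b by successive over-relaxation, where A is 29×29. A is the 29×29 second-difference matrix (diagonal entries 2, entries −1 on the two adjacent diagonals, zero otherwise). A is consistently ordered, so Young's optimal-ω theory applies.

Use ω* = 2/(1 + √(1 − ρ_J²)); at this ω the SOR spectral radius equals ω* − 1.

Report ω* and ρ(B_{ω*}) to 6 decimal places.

ω* = 1.810727, ρ_SOR = 0.810727

n=29: λ(B_J) = 1 − λ(A)/2 = cos(kπ/30); k=1 gives ρ_J = 0.994522.
√(1−ρ_J²) = |sin(π/30)| = 0.1045285
Young: ω* = 2/(1+√(1−ρ_J²)) = 2/(1+0.1045285) = 2/1.1045285 = 1.810727.
[ρ_SOR] ω* − 1 = 0.810727.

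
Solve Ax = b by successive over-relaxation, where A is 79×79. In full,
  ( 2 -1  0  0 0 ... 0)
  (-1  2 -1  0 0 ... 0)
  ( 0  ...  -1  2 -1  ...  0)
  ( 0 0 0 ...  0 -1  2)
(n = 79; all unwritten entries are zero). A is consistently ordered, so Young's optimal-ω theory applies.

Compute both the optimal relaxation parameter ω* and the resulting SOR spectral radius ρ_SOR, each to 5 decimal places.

ω* = 1.92445, ρ_SOR = 0.92445

With n=79, ρ(Jacobi) = cos(π/80) = 0.99923.
√(1−ρ_J²) simplifies to sin(π/80) = 0.039260.
ω* = 2/(1+0.039260) = 1.92445
ρ_SOR = ω* − 1 = 1.92445 − 1 = 0.92445.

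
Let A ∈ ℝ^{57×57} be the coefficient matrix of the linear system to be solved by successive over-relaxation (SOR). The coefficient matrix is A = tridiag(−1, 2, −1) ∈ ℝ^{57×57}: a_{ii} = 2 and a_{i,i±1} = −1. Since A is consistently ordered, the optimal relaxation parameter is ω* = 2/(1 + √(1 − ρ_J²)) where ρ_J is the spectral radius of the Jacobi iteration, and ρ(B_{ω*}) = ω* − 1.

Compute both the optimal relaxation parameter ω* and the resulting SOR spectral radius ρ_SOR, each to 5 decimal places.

ω* = 1.89728, ρ_SOR = 0.89728

[ρ_J] n=57: ρ(B_J) = cos(π/(n+1)) = cos(π/58) = 0.99853.
1 − cos²(π/58) = sin²(π/58) ⇒ √(1−ρ_J²) = sin(π/58) = 0.054139.
Young: ω* = 2/(1+√(1−ρ_J²)) = 2/(1+0.054139) = 2/1.054139 = 1.89728.
and ρ(B_{ω*}) = 1.89728 − 1 = 0.89728.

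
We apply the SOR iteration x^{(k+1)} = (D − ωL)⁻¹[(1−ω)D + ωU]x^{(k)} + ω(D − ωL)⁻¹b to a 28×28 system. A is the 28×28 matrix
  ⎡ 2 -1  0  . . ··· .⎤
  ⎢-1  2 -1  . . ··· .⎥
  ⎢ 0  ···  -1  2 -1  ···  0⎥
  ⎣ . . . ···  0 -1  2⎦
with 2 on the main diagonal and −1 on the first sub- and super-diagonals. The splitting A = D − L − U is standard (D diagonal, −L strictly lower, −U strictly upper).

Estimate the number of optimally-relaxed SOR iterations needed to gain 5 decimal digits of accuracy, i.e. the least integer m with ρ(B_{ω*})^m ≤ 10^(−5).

n=28: λ(B_J) = 1 − λ(A)/2 = cos(kπ/29); k=1 gives ρ_J = 0.9941380.
root = sin(π/29) = 0.1081190  (since 1−cos² = sin²).
Then 2/(1+√(1−ρ_J²)) = 2/(1+0.1081190); ω* = 2/1.1081190 = 1.8048603.
Hence ρ(B_{ω*}) = 1.8048603 − 1 = 0.8048603.
For 5 digits: m = 5·ln10 / (−ln 0.8048603) = 11.5129/0.217087 = 53.034; round up → m = 54.

m = 54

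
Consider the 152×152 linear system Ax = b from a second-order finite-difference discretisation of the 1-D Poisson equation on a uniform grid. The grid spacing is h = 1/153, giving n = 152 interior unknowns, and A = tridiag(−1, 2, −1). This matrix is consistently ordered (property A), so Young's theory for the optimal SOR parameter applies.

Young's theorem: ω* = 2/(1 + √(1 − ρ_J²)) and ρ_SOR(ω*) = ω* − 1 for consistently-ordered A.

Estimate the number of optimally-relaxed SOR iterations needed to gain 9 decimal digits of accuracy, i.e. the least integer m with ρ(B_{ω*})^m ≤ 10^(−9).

With n=152, ρ(Jacobi) = cos(π/153) = 0.9997892.
root = sin(π/153) = 0.0205318  (since 1−cos² = sin²).
ω* = 2/(1 + 0.0205318) = 2/1.0205318 = 1.9597625.
ρ_SOR = ω* − 1 = 1.9597625 − 1 = 0.9597625.
m ≥ 9·ln10 / (−ln 0.9597625) = 504.592; smallest integer m = 505.

m = 505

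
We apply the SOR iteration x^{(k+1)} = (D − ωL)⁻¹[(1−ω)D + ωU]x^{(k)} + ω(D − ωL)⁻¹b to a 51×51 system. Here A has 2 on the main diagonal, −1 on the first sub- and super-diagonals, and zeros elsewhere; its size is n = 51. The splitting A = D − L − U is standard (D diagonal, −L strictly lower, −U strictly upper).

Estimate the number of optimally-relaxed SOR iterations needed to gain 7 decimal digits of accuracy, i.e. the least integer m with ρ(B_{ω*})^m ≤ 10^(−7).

m = 134

½·tridiag(1,0,1) at n=51: λ_k = cos(kπ/52); max |λ| at k=1 ⇒ ρ_J = cos(π/52) ≈ 0.9981756.
√(1−ρ_J²) simplifies to sin(π/52) = 0.0603785.
ω* = 2 / (1 + 0.0603785) = 2 / 1.0603785 ≈ 1.8861190.
ρ_SOR = ω* − 1 ≈ 0.8861190.
m ≥ 7·ln10 / (−ln 0.8861190) = 133.313; smallest integer m = 134.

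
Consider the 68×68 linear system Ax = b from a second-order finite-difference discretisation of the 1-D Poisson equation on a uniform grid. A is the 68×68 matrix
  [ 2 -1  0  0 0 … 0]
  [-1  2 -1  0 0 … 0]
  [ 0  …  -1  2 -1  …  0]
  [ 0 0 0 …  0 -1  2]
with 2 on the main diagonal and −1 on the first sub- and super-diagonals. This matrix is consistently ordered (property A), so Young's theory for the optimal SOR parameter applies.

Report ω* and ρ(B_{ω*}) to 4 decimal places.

[ρ_J] n=68: ρ(B_J) = cos(π/(n+1)) = cos(π/69) = 0.9990.
1 − cos²(π/69) = sin²(π/69) ⇒ √(1−ρ_J²) = sin(π/69) = 0.04551.
So ω* = 2/1.04551 = 1.9129 (Young).
Hence ρ(B_{ω*}) = 1.9129 − 1 = 0.9129.

ω* = 1.9129, ρ_SOR = 0.9129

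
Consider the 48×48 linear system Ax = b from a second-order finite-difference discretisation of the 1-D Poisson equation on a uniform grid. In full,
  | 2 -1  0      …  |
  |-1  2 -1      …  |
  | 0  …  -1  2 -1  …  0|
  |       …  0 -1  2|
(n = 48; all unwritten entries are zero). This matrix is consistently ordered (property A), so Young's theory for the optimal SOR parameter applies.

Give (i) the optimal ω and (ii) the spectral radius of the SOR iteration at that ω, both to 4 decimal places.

B_J for the 48×48 system has eigenvalues cos(kπ/49); ρ_J = cos(π/49) = 0.9979.
√(1−ρ_J²) simplifies to sin(π/49) = 0.06407.
[ω*] 2 ÷ (1 + 0.06407) = 2 ÷ 1.06407 = 1.8796.
ρ_SOR = ω* − 1 ≈ 0.8796.

ω* = 1.8796, ρ_SOR = 0.8796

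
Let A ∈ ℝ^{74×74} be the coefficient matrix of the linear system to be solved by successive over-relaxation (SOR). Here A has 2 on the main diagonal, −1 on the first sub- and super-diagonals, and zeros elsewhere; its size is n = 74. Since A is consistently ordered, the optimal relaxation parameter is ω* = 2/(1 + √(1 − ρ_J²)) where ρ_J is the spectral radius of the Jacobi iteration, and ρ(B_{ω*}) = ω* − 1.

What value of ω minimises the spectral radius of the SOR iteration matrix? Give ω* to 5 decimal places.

ω* = 1.91961

½·tridiag(1,0,1) at n=74: λ_k = cos(kπ/75); max |λ| at k=1 ⇒ ρ_J = cos(π/75) ≈ 0.99912.
√(1−ρ_J²) simplifies to sin(π/75) = 0.041876.
ω* = 2 / (1 + 0.041876) = 2 / 1.041876 ≈ 1.91961.
and ρ(B_{ω*}) = 1.91961 − 1 = 0.91961.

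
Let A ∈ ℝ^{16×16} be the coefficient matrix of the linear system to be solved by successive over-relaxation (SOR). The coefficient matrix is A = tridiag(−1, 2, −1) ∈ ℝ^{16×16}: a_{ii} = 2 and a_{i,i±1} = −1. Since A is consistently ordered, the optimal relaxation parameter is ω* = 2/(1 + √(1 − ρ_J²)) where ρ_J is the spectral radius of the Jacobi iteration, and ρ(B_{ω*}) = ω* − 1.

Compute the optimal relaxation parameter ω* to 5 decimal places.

spectrum of D⁻¹(L+U) = {cos(kπ/17) : 1≤k≤16}; ρ_J = cos(π/17) = 0.98297.
1 − cos²(π/17) = sin²(π/17) ⇒ √(1−ρ_J²) = sin(π/17) = 0.183750.
Young: ω* = 2/(1+√(1−ρ_J²)) = 2/(1+0.183750) = 2/1.183750 = 1.68955.
At ω = 1.68955 every |λ(B_ω)| = ω−1, so ρ_SOR = 0.68955.

ω* = 1.68955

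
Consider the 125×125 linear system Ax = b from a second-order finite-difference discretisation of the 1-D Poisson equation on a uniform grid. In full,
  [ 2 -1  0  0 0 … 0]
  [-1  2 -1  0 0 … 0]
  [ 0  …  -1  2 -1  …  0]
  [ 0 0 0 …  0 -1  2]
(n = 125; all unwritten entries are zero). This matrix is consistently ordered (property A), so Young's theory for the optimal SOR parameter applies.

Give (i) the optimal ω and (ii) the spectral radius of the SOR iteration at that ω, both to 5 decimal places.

ω* = 1.95135, ρ_SOR = 0.95135

[ρ_J] n=125: ρ(B_J) = cos(π/(n+1)) = cos(π/126) = 0.99969.
√(1 − cos²(π/126)) = sin(π/126) ≈ 0.024931.
[ω*] 2 ÷ (1 + 0.024931) = 2 ÷ 1.024931 = 1.95135.
At ω = 1.95135 every |λ(B_ω)| = ω−1, so ρ_SOR = 0.95135.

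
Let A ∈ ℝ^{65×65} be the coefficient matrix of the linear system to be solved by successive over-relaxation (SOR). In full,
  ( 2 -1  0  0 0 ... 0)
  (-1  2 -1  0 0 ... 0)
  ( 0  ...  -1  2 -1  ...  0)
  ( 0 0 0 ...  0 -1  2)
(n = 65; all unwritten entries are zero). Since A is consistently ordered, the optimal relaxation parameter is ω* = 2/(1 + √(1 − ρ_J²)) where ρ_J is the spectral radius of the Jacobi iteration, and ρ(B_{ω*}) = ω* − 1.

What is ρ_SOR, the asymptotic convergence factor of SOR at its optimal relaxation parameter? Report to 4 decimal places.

ρ_SOR = 0.9092

n=65: λ(B_J) = 1 − λ(A)/2 = cos(kπ/66); k=1 gives ρ_J = 0.9989.
root = sin(π/66) = 0.04758  (since 1−cos² = sin²).
[ω*] 2 ÷ (1 + 0.04758) = 2 ÷ 1.04758 = 1.9092.
Hence ρ(B_{ω*}) = 1.9092 − 1 = 0.9092.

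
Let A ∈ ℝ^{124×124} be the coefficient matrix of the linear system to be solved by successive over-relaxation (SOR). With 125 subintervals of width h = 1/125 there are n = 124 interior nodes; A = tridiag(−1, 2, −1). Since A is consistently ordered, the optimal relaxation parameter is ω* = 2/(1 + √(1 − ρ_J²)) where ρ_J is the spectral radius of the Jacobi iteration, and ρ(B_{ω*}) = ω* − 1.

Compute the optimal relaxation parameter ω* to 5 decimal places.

ω* = 1.95097

½·tridiag(1,0,1) at n=124: λ_k = cos(kπ/125); max |λ| at k=1 ⇒ ρ_J = cos(π/125) ≈ 0.99968.
1 − cos²(π/125) = sin²(π/125) ⇒ √(1−ρ_J²) = sin(π/125) = 0.025130.
ω* = 2/(1 + 0.025130) = 2/1.025130 = 1.95097.
At ω = 1.95097 every |λ(B_ω)| = ω−1, so ρ_SOR = 0.95097.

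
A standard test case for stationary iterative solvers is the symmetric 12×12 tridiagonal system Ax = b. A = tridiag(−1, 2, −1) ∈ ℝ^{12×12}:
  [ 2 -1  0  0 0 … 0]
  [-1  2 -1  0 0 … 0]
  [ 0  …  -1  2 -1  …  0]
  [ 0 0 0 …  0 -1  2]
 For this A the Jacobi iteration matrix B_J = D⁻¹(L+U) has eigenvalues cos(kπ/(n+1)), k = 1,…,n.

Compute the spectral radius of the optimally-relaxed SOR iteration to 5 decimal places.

½·tridiag(1,0,1) at n=12: λ_k = cos(kπ/13); max |λ| at k=1 ⇒ ρ_J = cos(π/13) ≈ 0.97094.
1 − cos²(π/13) = sin²(π/13) ⇒ √(1−ρ_J²) = sin(π/13) = 0.239316.
Then 2/(1+√(1−ρ_J²)) = 2/(1+0.239316); ω* = 2/1.239316 = 1.61379.
ρ(B_{ω*}) = ω*−1 = 0.61379

ρ_SOR = 0.61379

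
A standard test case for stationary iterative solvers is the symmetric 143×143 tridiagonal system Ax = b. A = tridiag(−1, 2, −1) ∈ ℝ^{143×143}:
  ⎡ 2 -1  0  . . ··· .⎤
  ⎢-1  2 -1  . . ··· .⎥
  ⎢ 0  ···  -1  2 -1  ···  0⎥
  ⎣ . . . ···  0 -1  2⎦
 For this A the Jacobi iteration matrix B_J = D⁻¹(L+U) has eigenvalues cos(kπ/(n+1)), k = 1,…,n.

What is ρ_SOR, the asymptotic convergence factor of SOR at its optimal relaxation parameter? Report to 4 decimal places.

ρ_SOR = 0.9573

B_J for the 143×143 system has eigenvalues cos(kπ/144); ρ_J = cos(π/144) = 0.9998.
1 − cos²(π/144) = sin²(π/144) ⇒ √(1−ρ_J²) = sin(π/144) = 0.02181.
[ω*] 2 ÷ (1 + 0.02181) = 2 ÷ 1.02181 = 1.9573.
[ρ_SOR] ω* − 1 = 0.9573.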